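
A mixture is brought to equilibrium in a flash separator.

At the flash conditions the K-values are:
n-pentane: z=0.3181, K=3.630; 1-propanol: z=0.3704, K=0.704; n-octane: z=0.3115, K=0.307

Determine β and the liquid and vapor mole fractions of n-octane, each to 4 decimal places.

Newton iteration, β⁰ = 0.5:
  β = 0.5000: g = -0.09763, g' = -0.8056 → β = 0.3788
  β = 0.3788: g = 0.00289, g' = -0.8683 → β = 0.3821
Converged at β = 0.3821.
Compositions from xᵢ = zᵢ/(1+β(Kᵢ−1)), yᵢ = Kᵢxᵢ:
  n-pentane: x = 0.1587, y = 0.5759
  1-propanol: x = 0.4176, y = 0.2940
  n-octane: x = 0.4237, y = 0.1301

β = 0.3821, x_n-octane = 0.4237, y_n-octane = 0.1301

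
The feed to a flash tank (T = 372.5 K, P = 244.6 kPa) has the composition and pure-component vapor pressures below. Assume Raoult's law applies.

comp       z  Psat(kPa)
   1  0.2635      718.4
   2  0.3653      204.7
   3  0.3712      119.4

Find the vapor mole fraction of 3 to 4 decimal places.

Raoult's law: Kᵢ = Pᵢˢᵃᵗ/P = Pᵢˢᵃᵗ/244.6.
  K_1 = 718.4/244.6 = 2.937040, K_2 = 204.7/244.6 = 0.836877, K_3 = 119.4/244.6 = 0.488144
Rachford–Rice: g(ψ) = Σ zᵢ(Kᵢ−1)/(1+ψ(Kᵢ−1)) = 0.
g(0) = ΣzᵢKᵢ − 1 = 0.2608 and g(1) = 1 − Σzᵢ/Kᵢ = -0.2867, so a root lies in (0, 1).
Newton–Raphson from ψ = 0.5:
  ψ = 0.5000: g = -0.06095, g' = -0.4423 → ψ = 0.3622
  ψ = 0.3622: g = 0.00338, g' = -0.4990 → ψ = 0.3690
Converged at ψ = 0.3690.
Compositions from xᵢ = zᵢ/(1+ψ(Kᵢ−1)), yᵢ = Kᵢxᵢ:
  1: x = 0.1537, y = 0.4513
  2: x = 0.3887, y = 0.3253
  3: x = 0.4576, y = 0.2234

y_3 = 0.2234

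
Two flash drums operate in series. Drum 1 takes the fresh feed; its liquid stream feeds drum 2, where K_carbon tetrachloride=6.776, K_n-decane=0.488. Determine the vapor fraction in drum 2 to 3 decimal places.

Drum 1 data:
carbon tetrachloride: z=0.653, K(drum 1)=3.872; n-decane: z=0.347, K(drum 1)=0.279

V/F (drum 2) = 0.254

Drum 1:
Binary case is linear: z₁(K₁−1)(1+ψ₁(K₂−1)) + z₂(K₂−1)(1+ψ₁(K₁−1)) = 0
⇒ ψ₁ = [z₁(K₁−1)+z₂(K₂−1)] / [−(K₁−1)(K₂−1)] = 1.6252/2.0707 = 0.785
Drum-1 compositions:
  carbon tetrachloride: x = 0.201, y = 0.777
  n-decane: x = 0.799, y = 0.223
Drum-2 feed = drum-1 liquid: z₂ = (0.2007, 0.7993).
Drum 2:
Let ψ₂ = V/F and solve Σ zᵢ(Kᵢ−1)/(1+ψ₂(Kᵢ−1)) = 0.
Check two-phase: ΣzᵢKᵢ = 1.750 > 1 and Σzᵢ/Kᵢ = 1.668 > 1, so g(0) = 0.750 > 0 and g(1) = -0.668 < 0.
Binary case is linear: z₁(K₁−1)(1+ψ₂(K₂−1)) + z₂(K₂−1)(1+ψ₂(K₁−1)) = 0
⇒ ψ₂ = [z₁(K₁−1)+z₂(K₂−1)] / [−(K₁−1)(K₂−1)] = 0.7498/2.9573 = 0.254
  carbon tetrachloride: x = 0.081, y = 0.552
  n-decane: x = 0.919, y = 0.448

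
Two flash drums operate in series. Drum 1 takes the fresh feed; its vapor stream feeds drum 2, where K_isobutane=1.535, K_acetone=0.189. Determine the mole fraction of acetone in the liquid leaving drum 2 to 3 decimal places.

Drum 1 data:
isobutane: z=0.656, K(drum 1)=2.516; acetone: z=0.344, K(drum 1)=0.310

x_acetone (drum 2) = 0.397

Drum 1:
Let ψ₁ = V/F and solve Σ zᵢ(Kᵢ−1)/(1+ψ₁(Kᵢ−1)) = 0.
g(0) = ΣzᵢKᵢ − 1 = 0.757 and g(1) = 1 − Σzᵢ/Kᵢ = -0.370, so a root lies in (0, 1).
Binary case is linear: z₁(K₁−1)(1+ψ₁(K₂−1)) + z₂(K₂−1)(1+ψ₁(K₁−1)) = 0
⇒ ψ₁ = [z₁(K₁−1)+z₂(K₂−1)] / [−(K₁−1)(K₂−1)] = 0.7571/1.0460 = 0.724
Drum-1 compositions:
  isobutane: x = 0.313, y = 0.787
  acetone: x = 0.687, y = 0.213
Drum-2 feed = drum-1 vapor: z₂ = (0.7870, 0.2130).
Drum 2:
Rachford–Rice: g(ψ₂) = Σ zᵢ(Kᵢ−1)/(1+ψ₂(Kᵢ−1)) = 0.
g(0) = ΣzᵢKᵢ − 1 = 0.248 and g(1) = 1 − Σzᵢ/Kᵢ = -0.640, so a root lies in (0, 1).
Binary case is linear: z₁(K₁−1)(1+ψ₂(K₂−1)) + z₂(K₂−1)(1+ψ₂(K₁−1)) = 0
⇒ ψ₂ = [z₁(K₁−1)+z₂(K₂−1)] / [−(K₁−1)(K₂−1)] = 0.2483/0.4339 = 0.572
  isobutane: x = 0.603, y = 0.925
  acetone: x = 0.397, y = 0.075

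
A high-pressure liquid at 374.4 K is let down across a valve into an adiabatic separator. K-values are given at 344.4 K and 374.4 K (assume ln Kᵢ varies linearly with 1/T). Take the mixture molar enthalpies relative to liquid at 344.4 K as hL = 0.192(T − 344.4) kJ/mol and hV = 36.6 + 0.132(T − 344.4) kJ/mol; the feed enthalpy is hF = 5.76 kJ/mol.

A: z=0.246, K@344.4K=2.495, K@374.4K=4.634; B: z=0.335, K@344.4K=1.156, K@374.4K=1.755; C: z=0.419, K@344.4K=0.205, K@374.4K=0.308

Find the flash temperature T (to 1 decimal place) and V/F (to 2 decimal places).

Adiabatic flash: solve Rachford–Rice at each trial T, then check hF = ψ·hV(T) + (1−ψ)·hL(T).
  T = 344.4 K: K = (2.495, 1.156, 0.205), RR gives ψ = 0.113, H_out = 4.135 kJ/mol
  T = 374.4 K: K = (4.634, 1.755, 0.308), RR gives ψ = 0.559, H_out = 25.209 kJ/mol
  T = 359.4 K: K = (3.444, 1.437, 0.253), RR gives ψ = 0.381, H_out = 16.468 kJ/mol
  T = 351.9 K: K = (2.942, 1.292, 0.228), RR gives ψ = 0.265, H_out = 11.008 kJ/mol
  T = 348.1 K: K = (2.709, 1.222, 0.216), RR gives ψ = 0.194, H_out = 7.754 kJ/mol
  T = 346.2 K: K = (2.597, 1.188, 0.210), RR gives ψ = 0.154, H_out = 5.960 kJ/mol
Linear interpolation between T = 344.4 (H_out = 4.135) and T = 346.2 (H_out = 5.960) on hF = 5.76 gives T ≈ 346.0 K, at which ψ = 0.15.

T = 346.0 K, V/F = 0.15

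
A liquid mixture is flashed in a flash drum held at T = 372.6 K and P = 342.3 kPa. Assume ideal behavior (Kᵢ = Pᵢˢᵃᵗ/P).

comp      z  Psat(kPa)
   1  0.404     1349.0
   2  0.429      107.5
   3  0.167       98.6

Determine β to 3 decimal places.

Raoult's law: Kᵢ = Pᵢˢᵃᵗ/P = Pᵢˢᵃᵗ/342.3.
  K_1 = 1349.0/342.3 = 3.94099, K_2 = 107.5/342.3 = 0.31405, K_3 = 98.6/342.3 = 0.28805
Material balance + equilibrium reduce to Σ zᵢ(Kᵢ−1)/(1+β(Kᵢ−1)) = 0.
Feasibility: ΣzᵢKᵢ = 1.775, Σzᵢ/Kᵢ = 2.048 — both > 1, two phases present.
Iterate (Newton) starting at β = 0.57:
  β = 0.570: g = -0.2393, g' = -1.272 → β = 0.382
  β = 0.382: g = -0.0023, g' = -1.306 → β = 0.380
Converged at β = 0.380.

β = 0.380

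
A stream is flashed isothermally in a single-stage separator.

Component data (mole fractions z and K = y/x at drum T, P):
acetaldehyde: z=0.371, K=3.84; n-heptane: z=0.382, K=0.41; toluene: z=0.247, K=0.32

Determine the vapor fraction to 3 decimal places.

ψ = 0.371

Material balance + equilibrium reduce to Σ zᵢ(Kᵢ−1)/(1+ψ(Kᵢ−1)) = 0.
g(0) = ΣzᵢKᵢ − 1 = 0.660 and g(1) = 1 − Σzᵢ/Kᵢ = -0.800, so a root lies in (0, 1).
Newton iteration, ψ⁰ = 0.44:
  ψ = 0.440: g = -0.0757, g' = -1.066 → ψ = 0.369
  ψ = 0.369: g = 0.0021, g' = -1.134 → ψ = 0.371
Converged at ψ = 0.371.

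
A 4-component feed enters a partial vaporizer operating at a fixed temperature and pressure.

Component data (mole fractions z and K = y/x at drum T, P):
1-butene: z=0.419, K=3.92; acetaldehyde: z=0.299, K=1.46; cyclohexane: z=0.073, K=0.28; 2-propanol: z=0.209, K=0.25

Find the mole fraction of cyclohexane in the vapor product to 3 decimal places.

Material balance + equilibrium reduce to Σ zᵢ(Kᵢ−1)/(1+ψ(Kᵢ−1)) = 0.
Feasibility: ΣzᵢKᵢ = 2.152, Σzᵢ/Kᵢ = 1.408 — both > 1, two phases present.
Iterate (Newton) starting at ψ = 0.66:
  ψ = 0.660: g = 0.1129, g' = -1.053 → ψ = 0.767
  ψ = 0.767: g = -0.0074, g' = -1.216 → ψ = 0.761
Converged at ψ = 0.761.
Compositions from xᵢ = zᵢ/(1+ψ(Kᵢ−1)), yᵢ = Kᵢxᵢ:
  1-butene: x = 0.130, y = 0.510
  acetaldehyde: x = 0.221, y = 0.323
  cyclohexane: x = 0.162, y = 0.045
  2-propanol: x = 0.487, y = 0.122

y_cyclohexane = 0.045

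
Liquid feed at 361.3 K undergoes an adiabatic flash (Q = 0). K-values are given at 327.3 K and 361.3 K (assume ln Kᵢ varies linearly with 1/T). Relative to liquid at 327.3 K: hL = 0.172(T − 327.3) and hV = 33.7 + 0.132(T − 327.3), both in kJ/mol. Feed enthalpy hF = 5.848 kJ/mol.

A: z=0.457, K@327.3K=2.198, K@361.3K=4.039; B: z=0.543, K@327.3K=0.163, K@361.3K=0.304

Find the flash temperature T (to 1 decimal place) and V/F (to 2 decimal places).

T = 331.0 K, V/F = 0.16

Adiabatic flash: solve Rachford–Rice at each trial T, then check hF = ψ·hV(T) + (1−ψ)·hL(T).
  T = 327.3 K: K = (2.198, 0.163), RR gives ψ = 0.093, H_out = 3.125 kJ/mol
  T = 361.3 K: K = (4.039, 0.304), RR gives ψ = 0.478, H_out = 21.304 kJ/mol
  T = 344.3 K: K = (3.025, 0.226), RR gives ψ = 0.322, H_out = 13.566 kJ/mol
  T = 335.8 K: K = (2.589, 0.193), RR gives ψ = 0.224, H_out = 8.947 kJ/mol
  T = 331.6 K: K = (2.390, 0.178), RR gives ψ = 0.165, H_out = 6.276 kJ/mol
  T = 329.5 K: K = (2.295, 0.170), RR gives ψ = 0.132, H_out = 4.799 kJ/mol
Linear interpolation between T = 329.5 (H_out = 4.799) and T = 331.6 (H_out = 6.276) on hF = 5.848 gives T ≈ 331.0 K, at which ψ = 0.16.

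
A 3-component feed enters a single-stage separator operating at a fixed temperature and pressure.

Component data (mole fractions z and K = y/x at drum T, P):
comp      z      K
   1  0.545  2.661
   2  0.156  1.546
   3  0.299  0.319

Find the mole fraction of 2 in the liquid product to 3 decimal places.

Rachford–Rice: g(β) = Σ zᵢ(Kᵢ−1)/(1+β(Kᵢ−1)) = 0.
Check two-phase: ΣzᵢKᵢ = 1.787 > 1 and Σzᵢ/Kᵢ = 1.243 > 1, so g(0) = 0.787 > 0 and g(1) = -0.243 < 0.
Newton iteration, β⁰ = 0.43:
  β = 0.430: g = 0.3091, g' = -0.819 → β = 0.807
  β = 0.807: g = -0.0064, g' = -0.981 → β = 0.801
Converged at β = 0.801.
Compositions from xᵢ = zᵢ/(1+β(Kᵢ−1)), yᵢ = Kᵢxᵢ:
  1: x = 0.234, y = 0.622
  2: x = 0.109, y = 0.168
  3: x = 0.658, y = 0.210

x_2 = 0.109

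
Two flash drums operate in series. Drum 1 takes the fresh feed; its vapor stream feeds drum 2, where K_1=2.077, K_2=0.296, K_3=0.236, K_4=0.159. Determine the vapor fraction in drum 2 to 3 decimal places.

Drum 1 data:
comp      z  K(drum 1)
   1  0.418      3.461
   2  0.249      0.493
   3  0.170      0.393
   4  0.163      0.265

V/F (drum 2) = 0.614

Drum 1:
Newton–Raphson from ψ₁ = 0.5:
  ψ₁ = 0.500: g = -0.0455, g' = -0.973 → ψ₁ = 0.453
  ψ₁ = 0.453: g = 0.0004, g' = -0.991 → ψ₁ = 0.454
Converged at ψ₁ = 0.454.
Drum-1 compositions:
  1: x = 0.198, y = 0.684
  2: x = 0.323, y = 0.159
  3: x = 0.235, y = 0.092
  4: x = 0.245, y = 0.065
Drum-2 feed = drum-1 vapor: z₂ = (0.6836, 0.1594, 0.0922, 0.0648).
Drum 2:
Material balance + equilibrium reduce to Σ zᵢ(Kᵢ−1)/(1+ψ₂(Kᵢ−1)) = 0.
Check two-phase: ΣzᵢKᵢ = 1.499 > 1 and Σzᵢ/Kᵢ = 1.666 > 1, so g(0) = 0.499 > 0 and g(1) = -0.666 < 0.
Newton–Raphson from ψ₂ = 0.65:
  ψ₂ = 0.650: g = -0.0340, g' = -0.978 → ψ₂ = 0.615
  ψ₂ = 0.615: g = -0.0010, g' = -0.921 → ψ₂ = 0.614
Converged at ψ₂ = 0.614.
  1: x = 0.411, y = 0.855
  2: x = 0.281, y = 0.083
  3: x = 0.174, y = 0.041
  4: x = 0.134, y = 0.021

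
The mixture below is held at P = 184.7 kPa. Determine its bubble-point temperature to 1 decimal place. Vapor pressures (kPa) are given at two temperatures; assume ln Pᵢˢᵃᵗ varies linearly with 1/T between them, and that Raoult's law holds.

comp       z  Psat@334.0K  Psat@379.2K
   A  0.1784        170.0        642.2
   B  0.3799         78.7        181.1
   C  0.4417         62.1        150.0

Bubble-point temperature: ΣzᵢPᵢˢᵃᵗ(T) = P. Interpolate ln Pᵢˢᵃᵗ = aᵢ + bᵢ/T.
  T = 334.0 K: ΣzᵢPᵢˢᵃᵗ = 87.66 kPa
  T = 379.2 K: ΣzᵢPᵢˢᵃᵗ = 249.62 kPa
  T = 356.6 K: ΣzᵢPᵢˢᵃᵗ = 151.89 kPa
  T = 367.9 K: ΣzᵢPᵢˢᵃᵗ = 195.91 kPa
  T = 362.2 K: ΣzᵢPᵢˢᵃᵗ = 172.58 kPa
  T = 365.0 K: ΣzᵢPᵢˢᵃᵗ = 183.75 kPa
Interpolating between 365.0 K and 367.9 K gives T ≈ 365.2 K.

T = 365.2 K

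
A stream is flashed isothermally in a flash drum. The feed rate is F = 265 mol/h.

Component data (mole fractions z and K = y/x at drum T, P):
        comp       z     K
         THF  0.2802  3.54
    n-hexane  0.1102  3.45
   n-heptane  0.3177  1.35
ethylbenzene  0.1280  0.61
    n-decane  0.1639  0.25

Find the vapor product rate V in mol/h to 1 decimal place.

Newton iteration, β⁰ = 0.32:
  β = 0.3200: g = 0.42515, g' = -0.9744 → β = 0.7563
  β = 0.7563: g = 0.07136, g' = -0.8489 → β = 0.8404
  β = 0.8404: g = -0.00550, g' = -0.9954 → β = 0.8348
Converged at β = 0.8348.
Then V = β·F = 0.8348·265 = 221.2 mol/h and L = F − V = 43.8 mol/h.

V = 221.2 mol/h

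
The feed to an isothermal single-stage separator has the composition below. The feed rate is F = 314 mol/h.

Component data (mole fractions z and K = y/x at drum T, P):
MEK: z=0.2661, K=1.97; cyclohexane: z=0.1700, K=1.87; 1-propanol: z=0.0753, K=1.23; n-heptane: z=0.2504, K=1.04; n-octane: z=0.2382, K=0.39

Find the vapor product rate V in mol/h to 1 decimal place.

Let ψ = V/F and solve Σ zᵢ(Kᵢ−1)/(1+ψ(Kᵢ−1)) = 0.
Feasibility: ΣzᵢKᵢ = 1.2881, Σzᵢ/Kᵢ = 1.1387 — both > 1, two phases present.
Newton iteration, ψ⁰ = 0.38:
  ψ = 0.3800: g = 0.13640, g' = -0.3603 → ψ = 0.7586
  ψ = 0.7586: g = -0.00818, g' = -0.4401 → ψ = 0.7400
  ψ = 0.7400: g = -0.00009, g' = -0.4303 → ψ = 0.7398
Converged at ψ = 0.7398.
Then V = ψ·F = 0.7398·314 = 232.3 mol/h and L = F − V = 81.7 mol/h.

V = 232.3 mol/h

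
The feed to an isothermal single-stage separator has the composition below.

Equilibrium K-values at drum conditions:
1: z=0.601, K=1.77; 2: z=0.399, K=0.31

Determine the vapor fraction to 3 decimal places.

ψ = 0.353

Rachford–Rice: g(ψ) = Σ zᵢ(Kᵢ−1)/(1+ψ(Kᵢ−1)) = 0.
Check two-phase: ΣzᵢKᵢ = 1.187 > 1 and Σzᵢ/Kᵢ = 1.627 > 1, so g(0) = 0.187 > 0 and g(1) = -0.627 < 0.
Newton iteration, ψ⁰ = 0.41:
  ψ = 0.410: g = -0.0322, g' = -0.575 → ψ = 0.354
  ψ = 0.354: g = -0.0007, g' = -0.553 → ψ = 0.353
Converged at ψ = 0.353.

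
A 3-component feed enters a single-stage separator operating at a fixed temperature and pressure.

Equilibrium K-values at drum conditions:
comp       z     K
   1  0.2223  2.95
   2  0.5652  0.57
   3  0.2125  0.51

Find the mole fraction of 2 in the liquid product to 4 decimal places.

Let ψ = V/F and solve Σ zᵢ(Kᵢ−1)/(1+ψ(Kᵢ−1)) = 0.
Feasibility: ΣzᵢKᵢ = 1.0863, Σzᵢ/Kᵢ = 1.4836 — both > 1, two phases present.
Iterate (Newton) starting at ψ = 0.44:
  ψ = 0.4400: g = -0.19919, g' = -0.4868 → ψ = 0.0308
  ψ = 0.0308: g = 0.05692, g' = -0.9122 → ψ = 0.0932
  ψ = 0.0932: g = 0.00454, g' = -0.7748 → ψ = 0.0990
  ψ = 0.0990: g = 0.00003, g' = -0.7642 → ψ = 0.0991
Converged at ψ = 0.0991.
Compositions from xᵢ = zᵢ/(1+ψ(Kᵢ−1)), yᵢ = Kᵢxᵢ:
  1: x = 0.1863, y = 0.5496
  2: x = 0.5904, y = 0.3365
  3: x = 0.2233, y = 0.1139

x_2 = 0.5904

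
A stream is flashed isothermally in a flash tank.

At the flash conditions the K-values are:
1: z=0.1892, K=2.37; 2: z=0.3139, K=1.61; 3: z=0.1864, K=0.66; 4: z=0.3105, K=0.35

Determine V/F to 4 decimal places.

V/F = 0.3496

Material balance + equilibrium reduce to Σ zᵢ(Kᵢ−1)/(1+V/F(Kᵢ−1)) = 0.
g(0) = ΣzᵢKᵢ − 1 = 0.1855 and g(1) = 1 − Σzᵢ/Kᵢ = -0.4444, so a root lies in (0, 1).
Newton–Raphson from V/F = 0.41:
  V/F = 0.4100: g = -0.02965, g' = -0.4933 → V/F = 0.3499
  V/F = 0.3499: g = -0.00016, g' = -0.4891 → V/F = 0.3496
Converged at V/F = 0.3496.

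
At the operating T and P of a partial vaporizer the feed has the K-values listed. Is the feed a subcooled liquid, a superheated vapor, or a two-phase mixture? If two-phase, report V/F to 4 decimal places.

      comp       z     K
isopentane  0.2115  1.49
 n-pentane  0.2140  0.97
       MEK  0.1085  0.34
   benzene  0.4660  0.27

ΣzᵢKᵢ = 0.6854; Σzᵢ/Kᵢ = 2.4076.
Since ΣzᵢKᵢ < 1 the mixture is below its bubble point — single liquid phase.

subcooled liquid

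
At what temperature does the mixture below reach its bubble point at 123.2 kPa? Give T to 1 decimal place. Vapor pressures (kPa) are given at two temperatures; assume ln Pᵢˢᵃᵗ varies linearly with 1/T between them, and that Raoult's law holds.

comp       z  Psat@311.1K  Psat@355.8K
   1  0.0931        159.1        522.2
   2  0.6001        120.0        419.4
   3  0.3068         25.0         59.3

Bubble-point temperature: ΣzᵢPᵢˢᵃᵗ(T) = P. Interpolate ln Pᵢˢᵃᵗ = aᵢ + bᵢ/T.
  T = 311.1 K: ΣzᵢPᵢˢᵃᵗ = 94.49 kPa
  T = 355.8 K: ΣzᵢPᵢˢᵃᵗ = 318.49 kPa
  T = 333.5 K: ΣzᵢPᵢˢᵃᵗ = 180.72 kPa
  T = 322.3 K: ΣzᵢPᵢˢᵃᵗ = 132.11 kPa
  T = 316.7 K: ΣzᵢPᵢˢᵃᵗ = 112.05 kPa
  T = 319.5 K: ΣzᵢPᵢˢᵃᵗ = 121.75 kPa
Interpolating between 319.5 K and 322.3 K gives T ≈ 319.9 K.

T = 319.9 K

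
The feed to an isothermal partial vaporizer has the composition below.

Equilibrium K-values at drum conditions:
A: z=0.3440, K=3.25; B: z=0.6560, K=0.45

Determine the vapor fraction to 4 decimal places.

ψ = 0.3339

Rachford–Rice: g(ψ) = Σ zᵢ(Kᵢ−1)/(1+ψ(Kᵢ−1)) = 0.
g(0) = ΣzᵢKᵢ − 1 = 0.4132 and g(1) = 1 − Σzᵢ/Kᵢ = -0.5636, so a root lies in (0, 1).
Binary case is linear: z₁(K₁−1)(1+ψ(K₂−1)) + z₂(K₂−1)(1+ψ(K₁−1)) = 0
⇒ ψ = [z₁(K₁−1)+z₂(K₂−1)] / [−(K₁−1)(K₂−1)] = 0.41320/1.23750 = 0.3339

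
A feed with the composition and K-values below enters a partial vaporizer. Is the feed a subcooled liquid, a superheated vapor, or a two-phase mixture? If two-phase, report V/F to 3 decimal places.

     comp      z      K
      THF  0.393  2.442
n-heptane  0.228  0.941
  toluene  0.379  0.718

ΣzᵢKᵢ = 1.446; Σzᵢ/Kᵢ = 0.931.
Since Σzᵢ/Kᵢ < 1 the mixture is above its dew point — single vapor phase.

superheated vapor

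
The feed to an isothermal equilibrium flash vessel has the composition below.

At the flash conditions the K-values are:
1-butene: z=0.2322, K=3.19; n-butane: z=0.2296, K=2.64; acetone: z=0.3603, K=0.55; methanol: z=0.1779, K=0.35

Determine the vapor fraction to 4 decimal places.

ψ = 0.5970

Rachford–Rice: g(ψ) = Σ zᵢ(Kᵢ−1)/(1+ψ(Kᵢ−1)) = 0.
g(0) = ΣzᵢKᵢ − 1 = 0.6073 and g(1) = 1 − Σzᵢ/Kᵢ = -0.3231, so a root lies in (0, 1).
Newton iteration, ψ⁰ = 0.6:
  ψ = 0.6000: g = -0.00212, g' = -0.7038 → ψ = 0.5970
Converged at ψ = 0.5970.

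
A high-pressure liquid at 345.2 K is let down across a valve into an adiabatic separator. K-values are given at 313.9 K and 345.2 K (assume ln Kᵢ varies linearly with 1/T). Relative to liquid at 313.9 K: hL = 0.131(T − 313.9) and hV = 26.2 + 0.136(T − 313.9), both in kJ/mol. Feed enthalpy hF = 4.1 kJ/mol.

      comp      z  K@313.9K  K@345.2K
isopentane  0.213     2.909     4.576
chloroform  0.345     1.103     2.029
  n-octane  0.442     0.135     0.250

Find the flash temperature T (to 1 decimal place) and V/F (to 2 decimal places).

T = 318.5 K, V/F = 0.13

Adiabatic flash: solve Rachford–Rice at each trial T, then check hF = ψ·hV(T) + (1−ψ)·hL(T).
  T = 313.9 K: K = (2.909, 1.103, 0.135), RR gives ψ = 0.057, H_out = 1.490 kJ/mol
  T = 345.2 K: K = (4.576, 2.029, 0.250), RR gives ψ = 0.480, H_out = 16.753 kJ/mol
  T = 329.5 K: K = (3.685, 1.516, 0.186), RR gives ψ = 0.295, H_out = 9.806 kJ/mol
  T = 321.7 K: K = (3.284, 1.298, 0.159), RR gives ψ = 0.184, H_out = 5.860 kJ/mol
  T = 317.8 K: K = (3.093, 1.198, 0.147), RR gives ψ = 0.123, H_out = 3.731 kJ/mol
  T = 319.8 K: K = (3.190, 1.249, 0.153), RR gives ψ = 0.155, H_out = 4.836 kJ/mol
Linear interpolation between T = 317.8 (H_out = 3.731) and T = 319.8 (H_out = 4.836) on hF = 4.1 gives T ≈ 318.5 K, at which ψ = 0.13.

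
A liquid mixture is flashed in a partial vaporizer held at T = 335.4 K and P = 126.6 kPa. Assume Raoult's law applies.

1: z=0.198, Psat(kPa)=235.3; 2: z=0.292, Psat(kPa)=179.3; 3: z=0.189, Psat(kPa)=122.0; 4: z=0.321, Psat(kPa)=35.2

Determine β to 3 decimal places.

Raoult's law: Kᵢ = Pᵢˢᵃᵗ/P = Pᵢˢᵃᵗ/126.6.
  K_1 = 235.3/126.6 = 1.85861, K_2 = 179.3/126.6 = 1.41627, K_3 = 122.0/126.6 = 0.96367, K_4 = 35.2/126.6 = 0.27804
Rachford–Rice: g(β) = Σ zᵢ(Kᵢ−1)/(1+β(Kᵢ−1)) = 0.
Feasibility: ΣzᵢKᵢ = 1.053, Σzᵢ/Kᵢ = 1.663 — both > 1, two phases present.
Newton–Raphson from β = 0.58:
  β = 0.580: g = -0.1943, g' = -0.593 → β = 0.253
  β = 0.253: g = -0.0406, g' = -0.391 → β = 0.148
  β = 0.148: g = -0.0012, g' = -0.370 → β = 0.145
Converged at β = 0.145.

β = 0.145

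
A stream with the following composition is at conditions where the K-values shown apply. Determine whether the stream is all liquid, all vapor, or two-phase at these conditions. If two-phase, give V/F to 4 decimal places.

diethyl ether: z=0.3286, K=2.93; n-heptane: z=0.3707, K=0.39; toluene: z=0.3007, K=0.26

two-phase, V/F = 0.1434

ΣzᵢKᵢ = 1.1856; Σzᵢ/Kᵢ = 2.2192.
Both exceed 1, so a two-phase solution exists.
Rachford–Rice: g(ψ) = Σ zᵢ(Kᵢ−1)/(1+ψ(Kᵢ−1)) = 0.
Newton iteration, ψ⁰ = 0.65:
  ψ = 0.6500: g = -0.52213, g' = -1.2309 → ψ = 0.2258
  ψ = 0.2258: g = -0.08770, g' = -1.0166 → ψ = 0.1395
  ψ = 0.1395: g = 0.00434, g' = -1.1293 → ψ = 0.1434
Converged at ψ = 0.1434.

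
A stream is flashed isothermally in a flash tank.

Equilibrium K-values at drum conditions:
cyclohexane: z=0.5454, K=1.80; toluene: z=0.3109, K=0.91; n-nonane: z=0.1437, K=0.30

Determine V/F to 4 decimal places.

Material balance + equilibrium reduce to Σ zᵢ(Kᵢ−1)/(1+V/F(Kᵢ−1)) = 0.
Check two-phase: ΣzᵢKᵢ = 1.3077 > 1 and Σzᵢ/Kᵢ = 1.1236 > 1, so g(0) = 0.3077 > 0 and g(1) = -0.1236 < 0.
Iterate (Newton) starting at V/F = 0.5:
  V/F = 0.5000: g = 0.12760, g' = -0.3475 → V/F = 0.8672
  V/F = 0.8672: g = -0.02872, g' = -0.5806 → V/F = 0.8177
  V/F = 0.8177: g = -0.00168, g' = -0.5156 → V/F = 0.8145
  V/F = 0.8145: g = -0.00001, g' = -0.5119 → V/F = 0.8144
Converged at V/F = 0.8144.

V/F = 0.8144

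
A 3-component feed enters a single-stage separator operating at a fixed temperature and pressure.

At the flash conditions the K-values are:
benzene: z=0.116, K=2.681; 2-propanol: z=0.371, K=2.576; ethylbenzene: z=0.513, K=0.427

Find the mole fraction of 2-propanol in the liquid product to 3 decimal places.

x_2-propanol = 0.202

Newton–Raphson from β = 0.64:
  β = 0.640: g = -0.0791, g' = -0.724 → β = 0.531
  β = 0.531: g = -0.0010, g' = -0.713 → β = 0.529
Converged at β = 0.529.
Compositions from xᵢ = zᵢ/(1+β(Kᵢ−1)), yᵢ = Kᵢxᵢ:
  benzene: x = 0.061, y = 0.165
  2-propanol: x = 0.202, y = 0.521
  ethylbenzene: x = 0.736, y = 0.314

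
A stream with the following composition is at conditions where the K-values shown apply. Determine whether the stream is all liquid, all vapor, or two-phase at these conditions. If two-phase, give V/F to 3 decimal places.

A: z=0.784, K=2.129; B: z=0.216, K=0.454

ΣzᵢKᵢ = 1.767; Σzᵢ/Kᵢ = 0.844.
Since Σzᵢ/Kᵢ < 1 the mixture is above its dew point — single vapor phase.

all vapor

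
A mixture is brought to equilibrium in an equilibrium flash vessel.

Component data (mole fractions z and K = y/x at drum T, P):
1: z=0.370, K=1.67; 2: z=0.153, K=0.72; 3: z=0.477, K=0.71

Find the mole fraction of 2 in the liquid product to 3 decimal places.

Material balance + equilibrium reduce to Σ zᵢ(Kᵢ−1)/(1+V/F(Kᵢ−1)) = 0.
Feasibility: ΣzᵢKᵢ = 1.067, Σzᵢ/Kᵢ = 1.106 — both > 1, two phases present.
Newton iteration, V/F⁰ = 0.5:
  V/F = 0.500: g = -0.0259, g' = -0.164 → V/F = 0.342
  V/F = 0.342: g = 0.0007, g' = -0.174 → V/F = 0.346
Converged at V/F = 0.346.
Compositions from xᵢ = zᵢ/(1+V/F(Kᵢ−1)), yᵢ = Kᵢxᵢ:
  1: x = 0.300, y = 0.502
  2: x = 0.169, y = 0.122
  3: x = 0.530, y = 0.376

x_2 = 0.169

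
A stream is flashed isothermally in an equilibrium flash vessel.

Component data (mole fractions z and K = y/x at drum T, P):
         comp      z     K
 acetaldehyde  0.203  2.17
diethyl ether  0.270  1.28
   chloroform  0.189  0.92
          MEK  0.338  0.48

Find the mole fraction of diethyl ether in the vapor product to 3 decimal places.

Let ψ = V/F and solve Σ zᵢ(Kᵢ−1)/(1+ψ(Kᵢ−1)) = 0.
Check two-phase: ΣzᵢKᵢ = 1.122 > 1 and Σzᵢ/Kᵢ = 1.214 > 1, so g(0) = 0.122 > 0 and g(1) = -0.214 < 0.
Iterate (Newton) starting at ψ = 0.5:
  ψ = 0.500: g = -0.0371, g' = -0.295 → ψ = 0.374
Converged at ψ = 0.374.
Compositions from xᵢ = zᵢ/(1+ψ(Kᵢ−1)), yᵢ = Kᵢxᵢ:
  acetaldehyde: x = 0.141, y = 0.307
  diethyl ether: x = 0.244, y = 0.313
  chloroform: x = 0.195, y = 0.179
  MEK: x = 0.419, y = 0.201

y_diethyl ether = 0.313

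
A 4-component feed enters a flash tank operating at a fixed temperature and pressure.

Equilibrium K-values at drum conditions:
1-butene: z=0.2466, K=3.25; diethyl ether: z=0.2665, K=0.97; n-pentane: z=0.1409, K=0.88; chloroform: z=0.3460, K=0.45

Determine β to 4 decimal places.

Material balance + equilibrium reduce to Σ zᵢ(Kᵢ−1)/(1+β(Kᵢ−1)) = 0.
g(0) = ΣzᵢKᵢ − 1 = 0.3396 and g(1) = 1 − Σzᵢ/Kᵢ = -0.2796, so a root lies in (0, 1).
Newton–Raphson from β = 0.5:
  β = 0.5000: g = -0.02748, g' = -0.4781 → β = 0.4425
  β = 0.4425: g = 0.00055, g' = -0.4988 → β = 0.4436
Converged at β = 0.4436.

β = 0.4436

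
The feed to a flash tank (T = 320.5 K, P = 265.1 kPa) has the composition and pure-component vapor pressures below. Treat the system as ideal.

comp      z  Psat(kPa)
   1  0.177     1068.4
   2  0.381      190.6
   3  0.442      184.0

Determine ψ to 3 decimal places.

Raoult's law: Kᵢ = Pᵢˢᵃᵗ/P = Pᵢˢᵃᵗ/265.1.
  K_1 = 1068.4/265.1 = 4.03018, K_2 = 190.6/265.1 = 0.71897, K_3 = 184.0/265.1 = 0.69408
Rachford–Rice: g(ψ) = Σ zᵢ(Kᵢ−1)/(1+ψ(Kᵢ−1)) = 0.
g(0) = ΣzᵢKᵢ − 1 = 0.294 and g(1) = 1 − Σzᵢ/Kᵢ = -0.211, so a root lies in (0, 1).
Newton–Raphson from ψ = 0.47:
  ψ = 0.470: g = -0.0600, g' = -0.373 → ψ = 0.309
  ψ = 0.309: g = 0.0104, g' = -0.520 → ψ = 0.329
  ψ = 0.329: g = 0.0003, g' = -0.495 → ψ = 0.330
Converged at ψ = 0.330.

ψ = 0.330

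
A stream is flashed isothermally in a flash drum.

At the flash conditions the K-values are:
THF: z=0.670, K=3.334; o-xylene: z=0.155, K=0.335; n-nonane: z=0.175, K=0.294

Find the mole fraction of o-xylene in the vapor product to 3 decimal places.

y_o-xylene = 0.116

Iterate (Newton) starting at ψ = 0.62:
  ψ = 0.620: g = 0.2439, g' = -1.084 → ψ = 0.845
  ψ = 0.845: g = -0.0155, g' = -1.306 → ψ = 0.833
Converged at ψ = 0.833.
Compositions from xᵢ = zᵢ/(1+ψ(Kᵢ−1)), yᵢ = Kᵢxᵢ:
  THF: x = 0.228, y = 0.759
  o-xylene: x = 0.348, y = 0.116
  n-nonane: x = 0.425, y = 0.125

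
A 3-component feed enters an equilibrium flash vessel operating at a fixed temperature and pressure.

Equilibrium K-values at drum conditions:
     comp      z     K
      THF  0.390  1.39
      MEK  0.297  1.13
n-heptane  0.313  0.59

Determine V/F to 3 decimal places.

Rachford–Rice: g(V/F) = Σ zᵢ(Kᵢ−1)/(1+V/F(Kᵢ−1)) = 0.
g(0) = ΣzᵢKᵢ − 1 = 0.062 and g(1) = 1 − Σzᵢ/Kᵢ = -0.074, so a root lies in (0, 1).
Newton–Raphson from V/F = 0.67:
  V/F = 0.670: g = -0.0208, g' = -0.142 → V/F = 0.523
  V/F = 0.523: g = -0.0009, g' = -0.131 → V/F = 0.516
Converged at V/F = 0.516.

V/F = 0.516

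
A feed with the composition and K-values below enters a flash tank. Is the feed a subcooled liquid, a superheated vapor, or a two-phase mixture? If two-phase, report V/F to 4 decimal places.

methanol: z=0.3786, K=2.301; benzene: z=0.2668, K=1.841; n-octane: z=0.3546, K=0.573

superheated vapor

ΣzᵢKᵢ = 1.5655; Σzᵢ/Kᵢ = 0.9283.
Since Σzᵢ/Kᵢ < 1 the mixture is above its dew point — single vapor phase.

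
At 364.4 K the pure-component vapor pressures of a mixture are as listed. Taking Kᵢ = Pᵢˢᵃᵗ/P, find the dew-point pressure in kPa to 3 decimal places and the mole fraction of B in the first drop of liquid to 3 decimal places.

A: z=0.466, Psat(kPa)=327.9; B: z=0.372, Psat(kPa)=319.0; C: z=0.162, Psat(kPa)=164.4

Pdew = 279.900 kPa, x_B = 0.326

At the dew point ψ → 1, so Σzᵢ/Kᵢ = 1 with Kᵢ = Pᵢˢᵃᵗ/P ⇒ 1/P = Σzᵢ/Pᵢˢᵃᵗ.
1/P = 0.466/327.9 + 0.372/319.0 + 0.162/164.4 = 0.003573 ⇒ P = 279.900 kPa
xᵢ = zᵢP/Pᵢˢᵃᵗ ⇒ x_B = 0.372·279.900/319.0 = 0.326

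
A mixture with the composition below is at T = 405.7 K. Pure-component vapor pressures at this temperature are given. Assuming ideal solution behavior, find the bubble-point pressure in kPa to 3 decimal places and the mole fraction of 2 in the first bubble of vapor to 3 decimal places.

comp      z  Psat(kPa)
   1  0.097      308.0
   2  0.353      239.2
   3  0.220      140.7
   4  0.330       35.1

At the bubble point ψ → 0, so ΣzᵢKᵢ = 1 with Kᵢ = Pᵢˢᵃᵗ/P ⇒ P = ΣzᵢPᵢˢᵃᵗ.
P = 0.097·308.0 + 0.353·239.2 + 0.220·140.7 + 0.330·35.1 = 156.851 kPa
yᵢ = zᵢPᵢˢᵃᵗ/P ⇒ y_2 = 0.353·239.2/156.851 = 0.538

Pbub = 156.851 kPa, y_2 = 0.538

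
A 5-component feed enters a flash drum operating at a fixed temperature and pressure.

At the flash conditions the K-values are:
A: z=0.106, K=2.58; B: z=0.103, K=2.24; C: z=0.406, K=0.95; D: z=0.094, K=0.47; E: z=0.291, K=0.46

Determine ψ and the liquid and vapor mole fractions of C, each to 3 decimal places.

ψ = 0.144, x_C = 0.409, y_C = 0.388

Material balance + equilibrium reduce to Σ zᵢ(Kᵢ−1)/(1+ψ(Kᵢ−1)) = 0.
g(0) = ΣzᵢKᵢ − 1 = 0.068 and g(1) = 1 − Σzᵢ/Kᵢ = -0.347, so a root lies in (0, 1).
Newton iteration, ψ⁰ = 0.5:
  ψ = 0.500: g = -0.1315, g' = -0.352 → ψ = 0.127
  ψ = 0.127: g = 0.0074, g' = -0.431 → ψ = 0.144
Converged at ψ = 0.144.
Compositions from xᵢ = zᵢ/(1+ψ(Kᵢ−1)), yᵢ = Kᵢxᵢ:
  A: x = 0.086, y = 0.223
  B: x = 0.087, y = 0.196
  C: x = 0.409, y = 0.388
  D: x = 0.102, y = 0.048
  E: x = 0.316, y = 0.145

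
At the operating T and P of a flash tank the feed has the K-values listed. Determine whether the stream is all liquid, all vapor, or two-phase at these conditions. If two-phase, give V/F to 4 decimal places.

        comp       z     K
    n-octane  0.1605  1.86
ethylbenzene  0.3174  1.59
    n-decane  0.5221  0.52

ΣzᵢKᵢ = 1.0747; Σzᵢ/Kᵢ = 1.2900.
Both exceed 1, so a two-phase solution exists.
Rachford–Rice: g(ψ) = Σ zᵢ(Kᵢ−1)/(1+ψ(Kᵢ−1)) = 0.
Newton iteration, ψ⁰ = 0.5:
  ψ = 0.5000: g = -0.08862, g' = -0.3322 → ψ = 0.2332
  ψ = 0.2332: g = -0.00262, g' = -0.3203 → ψ = 0.2251
Converged at ψ = 0.2251.

two-phase, V/F = 0.2251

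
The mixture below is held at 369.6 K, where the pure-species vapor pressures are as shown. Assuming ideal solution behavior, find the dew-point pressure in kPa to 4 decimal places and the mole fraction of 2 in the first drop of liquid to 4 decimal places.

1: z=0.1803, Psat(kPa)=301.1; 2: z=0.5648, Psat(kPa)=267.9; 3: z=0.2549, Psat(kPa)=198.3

At the dew point ψ → 1, so Σzᵢ/Kᵢ = 1 with Kᵢ = Pᵢˢᵃᵗ/P ⇒ 1/P = Σzᵢ/Pᵢˢᵃᵗ.
1/P = 0.1803/301.1 + 0.5648/267.9 + 0.2549/198.3 = 0.0039925 ⇒ P = 250.4709 kPa
xᵢ = zᵢP/Pᵢˢᵃᵗ ⇒ x_2 = 0.5648·250.4709/267.9 = 0.5281

Pdew = 250.4709 kPa, x_2 = 0.5281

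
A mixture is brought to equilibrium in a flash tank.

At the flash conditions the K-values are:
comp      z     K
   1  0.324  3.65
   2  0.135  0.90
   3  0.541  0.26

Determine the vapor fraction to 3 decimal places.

Material balance + equilibrium reduce to Σ zᵢ(Kᵢ−1)/(1+ψ(Kᵢ−1)) = 0.
Check two-phase: ΣzᵢKᵢ = 1.445 > 1 and Σzᵢ/Kᵢ = 2.320 > 1, so g(0) = 0.445 > 0 and g(1) = -1.320 < 0.
Newton iteration, ψ⁰ = 0.32:
  ψ = 0.320: g = -0.0739, g' = -1.176 → ψ = 0.257
  ψ = 0.257: g = 0.0023, g' = -1.258 → ψ = 0.259
Converged at ψ = 0.259.

ψ = 0.259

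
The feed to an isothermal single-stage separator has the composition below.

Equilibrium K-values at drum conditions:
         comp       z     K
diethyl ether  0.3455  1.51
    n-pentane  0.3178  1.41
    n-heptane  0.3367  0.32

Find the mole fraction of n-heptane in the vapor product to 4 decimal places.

y_n-heptane = 0.1294

Let β = V/F and solve Σ zᵢ(Kᵢ−1)/(1+β(Kᵢ−1)) = 0.
Feasibility: ΣzᵢKᵢ = 1.0775, Σzᵢ/Kᵢ = 1.5064 — both > 1, two phases present.
Iterate (Newton) starting at β = 0.6:
  β = 0.6000: g = -0.14726, g' = -0.5313 → β = 0.3229
  β = 0.3229: g = -0.02700, g' = -0.3635 → β = 0.2486
  β = 0.2486: g = -0.00090, g' = -0.3403 → β = 0.2459
Converged at β = 0.2459.
Compositions from xᵢ = zᵢ/(1+β(Kᵢ−1)), yᵢ = Kᵢxᵢ:
  diethyl ether: x = 0.3070, y = 0.4636
  n-pentane: x = 0.2887, y = 0.4071
  n-heptane: x = 0.4043, y = 0.1294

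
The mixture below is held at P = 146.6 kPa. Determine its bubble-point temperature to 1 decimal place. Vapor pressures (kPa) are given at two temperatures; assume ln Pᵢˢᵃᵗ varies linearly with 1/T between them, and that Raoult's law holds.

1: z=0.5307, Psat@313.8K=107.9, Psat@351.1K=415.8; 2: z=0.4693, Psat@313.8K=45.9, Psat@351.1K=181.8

Bubble-point temperature: ΣzᵢPᵢˢᵃᵗ(T) = P. Interpolate ln Pᵢˢᵃᵗ = aᵢ + bᵢ/T.
  T = 313.8 K: ΣzᵢPᵢˢᵃᵗ = 78.80 kPa
  T = 351.1 K: ΣzᵢPᵢˢᵃᵗ = 305.98 kPa
  T = 332.5 K: ΣzᵢPᵢˢᵃᵗ = 161.59 kPa
  T = 323.1 K: ΣzᵢPᵢˢᵃᵗ = 113.81 kPa
  T = 327.8 K: ΣzᵢPᵢˢᵃᵗ = 135.95 kPa
  T = 330.1 K: ΣzᵢPᵢˢᵃᵗ = 148.04 kPa
Interpolating between 327.8 K and 330.1 K gives T ≈ 329.8 K.

T = 329.8 K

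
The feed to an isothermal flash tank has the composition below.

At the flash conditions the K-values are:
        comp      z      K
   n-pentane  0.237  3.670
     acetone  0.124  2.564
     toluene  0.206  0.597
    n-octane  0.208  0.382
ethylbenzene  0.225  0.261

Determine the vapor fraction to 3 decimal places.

Newton–Raphson from ψ = 0.47:
  ψ = 0.470: g = -0.1459, g' = -0.930 → ψ = 0.313
  ψ = 0.313: g = 0.0041, g' = -1.012 → ψ = 0.317
Converged at ψ = 0.317.

ψ = 0.317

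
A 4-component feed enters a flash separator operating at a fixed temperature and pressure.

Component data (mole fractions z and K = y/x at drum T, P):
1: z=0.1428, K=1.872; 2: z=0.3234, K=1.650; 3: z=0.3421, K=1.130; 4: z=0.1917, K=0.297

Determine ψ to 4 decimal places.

ψ = 0.6942

Newton–Raphson from ψ = 0.66:
  ψ = 0.6600: g = 0.01568, g' = -0.4453 → ψ = 0.6952
  ψ = 0.6952: g = -0.00049, g' = -0.4742 → ψ = 0.6942
Converged at ψ = 0.6942.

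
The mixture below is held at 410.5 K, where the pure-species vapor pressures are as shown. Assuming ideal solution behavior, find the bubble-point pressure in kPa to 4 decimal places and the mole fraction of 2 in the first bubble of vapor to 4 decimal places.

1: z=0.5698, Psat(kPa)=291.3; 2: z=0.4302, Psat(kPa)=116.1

At the bubble point ψ → 0, so ΣzᵢKᵢ = 1 with Kᵢ = Pᵢˢᵃᵗ/P ⇒ P = ΣzᵢPᵢˢᵃᵗ.
P = 0.5698·291.3 + 0.4302·116.1 = 215.9290 kPa
yᵢ = zᵢPᵢˢᵃᵗ/P ⇒ y_2 = 0.4302·116.1/215.9290 = 0.2313

Pbub = 215.9290 kPa, y_2 = 0.2313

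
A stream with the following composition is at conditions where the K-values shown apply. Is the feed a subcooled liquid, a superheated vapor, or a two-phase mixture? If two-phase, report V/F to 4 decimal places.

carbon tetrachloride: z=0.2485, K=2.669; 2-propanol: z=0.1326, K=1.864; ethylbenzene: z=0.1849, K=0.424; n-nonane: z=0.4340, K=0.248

two-phase, V/F = 0.0947

ΣzᵢKᵢ = 1.0964; Σzᵢ/Kᵢ = 2.3503.
Both exceed 1, so a two-phase solution exists.
Rachford–Rice: g(ψ) = Σ zᵢ(Kᵢ−1)/(1+ψ(Kᵢ−1)) = 0.
Iterate (Newton) starting at ψ = 0.5:
  ψ = 0.5000: g = -0.36652, g' = -1.0053 → ψ = 0.1354
  ψ = 0.1354: g = -0.03802, g' = -0.9163 → ψ = 0.0939
  ψ = 0.0939: g = 0.00075, g' = -0.9547 → ψ = 0.0947
Converged at ψ = 0.0947.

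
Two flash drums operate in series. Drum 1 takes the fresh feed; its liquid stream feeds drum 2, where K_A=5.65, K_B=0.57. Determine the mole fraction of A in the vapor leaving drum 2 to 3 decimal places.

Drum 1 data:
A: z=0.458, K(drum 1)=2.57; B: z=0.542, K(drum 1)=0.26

y_A (drum 2) = 0.478

Drum 1:
Rachford–Rice: g(ψ₁) = Σ zᵢ(Kᵢ−1)/(1+ψ₁(Kᵢ−1)) = 0.
Check two-phase: ΣzᵢKᵢ = 1.318 > 1 and Σzᵢ/Kᵢ = 2.263 > 1, so g(0) = 0.318 > 0 and g(1) = -1.263 < 0.
Binary case is linear: z₁(K₁−1)(1+ψ₁(K₂−1)) + z₂(K₂−1)(1+ψ₁(K₁−1)) = 0
⇒ ψ₁ = [z₁(K₁−1)+z₂(K₂−1)] / [−(K₁−1)(K₂−1)] = 0.3180/1.1618 = 0.274
Drum-1 compositions:
  A: x = 0.320, y = 0.823
  B: x = 0.680, y = 0.177
Drum-2 feed = drum-1 liquid: z₂ = (0.3203, 0.6797).
Drum 2:
Binary case is linear: z₁(K₁−1)(1+ψ₂(K₂−1)) + z₂(K₂−1)(1+ψ₂(K₁−1)) = 0
⇒ ψ₂ = [z₁(K₁−1)+z₂(K₂−1)] / [−(K₁−1)(K₂−1)] = 1.1974/1.9995 = 0.599
  A: x = 0.085, y = 0.478
  B: x = 0.915, y = 0.522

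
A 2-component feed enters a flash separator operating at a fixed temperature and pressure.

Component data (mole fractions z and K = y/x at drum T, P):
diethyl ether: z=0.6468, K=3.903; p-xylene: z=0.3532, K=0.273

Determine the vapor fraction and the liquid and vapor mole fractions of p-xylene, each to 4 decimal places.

Rachford–Rice: g(ψ) = Σ zᵢ(Kᵢ−1)/(1+ψ(Kᵢ−1)) = 0.
Feasibility: ΣzᵢKᵢ = 2.6209, Σzᵢ/Kᵢ = 1.4595 — both > 1, two phases present.
Binary case is linear: z₁(K₁−1)(1+ψ(K₂−1)) + z₂(K₂−1)(1+ψ(K₁−1)) = 0
⇒ ψ = [z₁(K₁−1)+z₂(K₂−1)] / [−(K₁−1)(K₂−1)] = 1.62088/2.11048 = 0.7680
Compositions from xᵢ = zᵢ/(1+ψ(Kᵢ−1)), yᵢ = Kᵢxᵢ:
  diethyl ether: x = 0.2003, y = 0.7817
  p-xylene: x = 0.7997, y = 0.2183

ψ = 0.7680, x_p-xylene = 0.7997, y_p-xylene = 0.2183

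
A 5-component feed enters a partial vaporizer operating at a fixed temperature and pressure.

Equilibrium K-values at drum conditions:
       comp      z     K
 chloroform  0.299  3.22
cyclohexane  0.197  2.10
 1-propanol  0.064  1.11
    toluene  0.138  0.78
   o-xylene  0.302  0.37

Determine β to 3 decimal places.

Material balance + equilibrium reduce to Σ zᵢ(Kᵢ−1)/(1+β(Kᵢ−1)) = 0.
g(0) = ΣzᵢKᵢ − 1 = 0.667 and g(1) = 1 − Σzᵢ/Kᵢ = -0.237, so a root lies in (0, 1).
Iterate (Newton) starting at β = 0.5:
  β = 0.500: g = 0.1492, g' = -0.695 → β = 0.715
  β = 0.715: g = 0.0023, g' = -0.702 → β = 0.718
Converged at β = 0.718.

β = 0.718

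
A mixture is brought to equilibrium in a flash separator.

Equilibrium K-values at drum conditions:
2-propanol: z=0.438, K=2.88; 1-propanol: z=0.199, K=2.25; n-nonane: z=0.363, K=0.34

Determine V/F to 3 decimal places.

Material balance + equilibrium reduce to Σ zᵢ(Kᵢ−1)/(1+V/F(Kᵢ−1)) = 0.
g(0) = ΣzᵢKᵢ − 1 = 0.833 and g(1) = 1 − Σzᵢ/Kᵢ = -0.308, so a root lies in (0, 1).
Newton iteration, V/F⁰ = 0.5:
  V/F = 0.500: g = 0.2199, g' = -0.881 → V/F = 0.750
  V/F = 0.750: g = -0.0039, g' = -0.969 → V/F = 0.746
Converged at V/F = 0.745.

V/F = 0.745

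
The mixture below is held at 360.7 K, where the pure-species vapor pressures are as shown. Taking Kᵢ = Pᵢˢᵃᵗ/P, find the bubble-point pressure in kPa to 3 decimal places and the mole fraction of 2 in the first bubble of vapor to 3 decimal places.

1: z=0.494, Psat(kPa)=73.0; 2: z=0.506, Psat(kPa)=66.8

Pbub = 69.863 kPa, y_2 = 0.484

At the bubble point ψ → 0, so ΣzᵢKᵢ = 1 with Kᵢ = Pᵢˢᵃᵗ/P ⇒ P = ΣzᵢPᵢˢᵃᵗ.
P = 0.494·73.0 + 0.506·66.8 = 69.863 kPa
yᵢ = zᵢPᵢˢᵃᵗ/P ⇒ y_2 = 0.506·66.8/69.863 = 0.484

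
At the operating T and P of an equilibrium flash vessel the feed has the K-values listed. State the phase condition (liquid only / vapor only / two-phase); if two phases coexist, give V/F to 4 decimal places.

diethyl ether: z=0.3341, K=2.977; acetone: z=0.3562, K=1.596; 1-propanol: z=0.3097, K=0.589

ΣzᵢKᵢ = 1.7455; Σzᵢ/Kᵢ = 0.8612.
Since Σzᵢ/Kᵢ < 1 the mixture is above its dew point — single vapor phase.

vapor only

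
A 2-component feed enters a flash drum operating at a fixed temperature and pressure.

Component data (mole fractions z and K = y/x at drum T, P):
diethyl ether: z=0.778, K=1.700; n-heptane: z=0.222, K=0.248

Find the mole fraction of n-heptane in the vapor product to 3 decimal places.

y_n-heptane = 0.120

Material balance + equilibrium reduce to Σ zᵢ(Kᵢ−1)/(1+ψ(Kᵢ−1)) = 0.
Feasibility: ΣzᵢKᵢ = 1.378, Σzᵢ/Kᵢ = 1.353 — both > 1, two phases present.
Newton iteration, ψ⁰ = 0.5:
  ψ = 0.500: g = 0.1359, g' = -0.532 → ψ = 0.756
  ψ = 0.756: g = -0.0304, g' = -0.836 → ψ = 0.719
  ψ = 0.719: g = -0.0014, g' = -0.764 → ψ = 0.717
Converged at ψ = 0.717.
Compositions from xᵢ = zᵢ/(1+ψ(Kᵢ−1)), yᵢ = Kᵢxᵢ:
  diethyl ether: x = 0.518, y = 0.880
  n-heptane: x = 0.482, y = 0.120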